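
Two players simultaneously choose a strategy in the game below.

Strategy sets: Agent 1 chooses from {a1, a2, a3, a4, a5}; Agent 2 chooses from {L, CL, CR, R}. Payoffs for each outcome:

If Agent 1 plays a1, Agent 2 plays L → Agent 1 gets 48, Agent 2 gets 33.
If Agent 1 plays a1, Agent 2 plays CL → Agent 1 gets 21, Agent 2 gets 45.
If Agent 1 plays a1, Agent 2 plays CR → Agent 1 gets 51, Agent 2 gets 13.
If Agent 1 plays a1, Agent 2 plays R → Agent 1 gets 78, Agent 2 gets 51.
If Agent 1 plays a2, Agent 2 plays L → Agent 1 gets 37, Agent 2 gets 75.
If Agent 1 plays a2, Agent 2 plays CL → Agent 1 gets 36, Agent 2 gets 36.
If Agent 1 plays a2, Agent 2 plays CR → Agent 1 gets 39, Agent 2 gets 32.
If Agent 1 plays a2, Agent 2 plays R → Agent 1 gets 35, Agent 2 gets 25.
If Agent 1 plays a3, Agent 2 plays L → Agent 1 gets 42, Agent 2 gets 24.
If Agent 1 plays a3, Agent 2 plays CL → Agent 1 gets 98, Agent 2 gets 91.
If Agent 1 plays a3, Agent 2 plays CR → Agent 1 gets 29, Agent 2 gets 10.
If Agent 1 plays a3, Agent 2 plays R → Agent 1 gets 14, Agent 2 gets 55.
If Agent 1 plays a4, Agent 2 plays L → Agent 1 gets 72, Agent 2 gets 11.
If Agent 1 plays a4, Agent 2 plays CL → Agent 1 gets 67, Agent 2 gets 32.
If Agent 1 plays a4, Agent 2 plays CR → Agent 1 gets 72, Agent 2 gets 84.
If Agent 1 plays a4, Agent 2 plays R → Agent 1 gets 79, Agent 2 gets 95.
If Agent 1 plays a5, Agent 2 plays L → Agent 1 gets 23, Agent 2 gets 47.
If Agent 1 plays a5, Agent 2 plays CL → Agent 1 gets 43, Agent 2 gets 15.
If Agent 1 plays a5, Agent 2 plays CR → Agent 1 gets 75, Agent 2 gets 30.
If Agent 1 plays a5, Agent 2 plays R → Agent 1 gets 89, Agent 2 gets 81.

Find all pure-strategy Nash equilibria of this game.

Mark each player's best response to every combination of opponents' strategies; a profile where every player is best-responding is a pure Nash equilibrium.
Agent 1 against L: payoffs 48, 37, 42, 72, 23 → best response a4.
Agent 1 against CL: payoffs 21, 36, 98, 67, 43 → best response a3.
Agent 1 against CR: payoffs 51, 39, 29, 72, 75 → best response a5.
Agent 1 against R: payoffs 78, 35, 14, 79, 89 → best response a5.
Agent 2 against a1: payoffs 33, 45, 13, 51 → best response R.
Agent 2 against a2: payoffs 75, 36, 32, 25 → best response L.
Agent 2 against a3: payoffs 24, 91, 10, 55 → best response CL.
Agent 2 against a4: payoffs 11, 32, 84, 95 → best response R.
Agent 2 against a5: payoffs 47, 15, 30, 81 → best response R.
Mutual best responses: (a3, CL); (a5, R).

(a3, CL) and (a5, R)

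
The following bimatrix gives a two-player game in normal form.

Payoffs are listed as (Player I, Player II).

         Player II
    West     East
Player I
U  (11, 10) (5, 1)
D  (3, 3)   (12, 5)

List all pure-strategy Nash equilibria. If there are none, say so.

(U, West), (D, East)

Player I against West: payoffs 11, 3 → best response U.
Player I against East: payoffs 5, 12 → best response D.
Player II against U: payoffs 10, 1 → best response West.
Player II against D: payoffs 3, 5 → best response East.
Mutual best responses: (U, West); (D, East).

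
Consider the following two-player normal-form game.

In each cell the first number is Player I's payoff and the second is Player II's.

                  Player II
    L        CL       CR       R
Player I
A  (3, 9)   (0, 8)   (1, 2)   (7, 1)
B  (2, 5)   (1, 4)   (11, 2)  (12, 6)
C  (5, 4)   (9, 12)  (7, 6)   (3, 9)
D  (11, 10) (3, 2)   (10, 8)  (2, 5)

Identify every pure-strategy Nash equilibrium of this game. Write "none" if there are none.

(B, R), (C, CL), (D, L)

(A, L): Player I can switch to C (3 → 5). Not NE.
(A, CL): Player I can switch to B (0 → 1). Not NE.
(A, CR): Player I can switch to B (1 → 11). Not NE.
(A, R): Player I can switch to B (7 → 12). Not NE.
(B, L): Player I can switch to A (2 → 3). Not NE.
(B, CL): Player I can switch to C (1 → 9). Not NE.
(B, CR): Player II can switch to L (2 → 5). Not NE.
(B, R): Player I gets 12, best alternative 7; Player II gets 6, best alternative 5. No profitable deviation — NE.
(C, L): Player I can switch to D (5 → 11). Not NE.
(C, CL): Player I gets 9, best alternative 3; Player II gets 12, best alternative 9. No profitable deviation — NE.
(C, CR): Player I can switch to B (7 → 11). Not NE.
(C, R): Player I can switch to A (3 → 7). Not NE.
(D, L): Player I gets 11, best alternative 5; Player II gets 10, best alternative 8. No profitable deviation — NE.
(The remaining 3 profiles each have a profitable deviation by the same check.)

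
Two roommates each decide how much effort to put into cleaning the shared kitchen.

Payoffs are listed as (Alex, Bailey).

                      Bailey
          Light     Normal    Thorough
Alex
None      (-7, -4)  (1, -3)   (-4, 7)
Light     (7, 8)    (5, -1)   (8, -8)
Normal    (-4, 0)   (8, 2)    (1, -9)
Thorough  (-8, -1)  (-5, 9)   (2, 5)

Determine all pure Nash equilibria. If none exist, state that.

Alex against Light: payoffs -7, 7, -4, -8 → best response Light.
Alex against Normal: payoffs 1, 5, 8, -5 → best response Normal.
Alex against Thorough: payoffs -4, 8, 1, 2 → best response Light.
Bailey against None: payoffs -4, -3, 7 → best response Thorough.
Bailey against Light: payoffs 8, -1, -8 → best response Light.
Bailey against Normal: payoffs 0, 2, -9 → best response Normal.
Bailey against Thorough: payoffs -1, 9, 5 → best response Normal.
Mutual best responses: (Light, Light); (Normal, Normal).

(Light, Light); (Normal, Normal)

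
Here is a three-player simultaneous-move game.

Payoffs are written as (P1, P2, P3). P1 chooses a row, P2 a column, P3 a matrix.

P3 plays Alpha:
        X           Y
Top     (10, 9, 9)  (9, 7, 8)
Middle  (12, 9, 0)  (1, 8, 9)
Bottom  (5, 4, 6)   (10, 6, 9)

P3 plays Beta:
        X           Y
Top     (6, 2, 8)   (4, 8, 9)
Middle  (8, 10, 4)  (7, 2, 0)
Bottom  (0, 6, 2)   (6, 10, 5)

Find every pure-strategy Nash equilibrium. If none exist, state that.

(Middle, X, Beta); (Bottom, Y, Alpha)

P1 against (X, Alpha): payoffs 10, 12, 5 → best response Middle.
P1 against (X, Beta): payoffs 6, 8, 0 → best response Middle.
P1 against (Y, Alpha): payoffs 9, 1, 10 → best response Bottom.
P1 against (Y, Beta): payoffs 4, 7, 6 → best response Middle.
P2 against (Top, Alpha): payoffs 9, 7 → best response X.
P2 against (Top, Beta): payoffs 2, 8 → best response Y.
P2 against (Middle, Alpha): payoffs 9, 8 → best response X.
P2 against (Middle, Beta): payoffs 10, 2 → best response X.
P2 against (Bottom, Alpha): payoffs 4, 6 → best response Y.
P2 against (Bottom, Beta): payoffs 6, 10 → best response Y.
P3 against (Top, X): payoffs 9, 8 → best response Alpha.
P3 against (Top, Y): payoffs 8, 9 → best response Beta.
P3 against (Middle, X): payoffs 0, 4 → best response Beta.
P3 against (Middle, Y): payoffs 9, 0 → best response Alpha.
P3 against (Bottom, X): payoffs 6, 2 → best response Alpha.
P3 against (Bottom, Y): payoffs 9, 5 → best response Alpha.
Mutual best responses: (Middle, X, Beta); (Bottom, Y, Alpha).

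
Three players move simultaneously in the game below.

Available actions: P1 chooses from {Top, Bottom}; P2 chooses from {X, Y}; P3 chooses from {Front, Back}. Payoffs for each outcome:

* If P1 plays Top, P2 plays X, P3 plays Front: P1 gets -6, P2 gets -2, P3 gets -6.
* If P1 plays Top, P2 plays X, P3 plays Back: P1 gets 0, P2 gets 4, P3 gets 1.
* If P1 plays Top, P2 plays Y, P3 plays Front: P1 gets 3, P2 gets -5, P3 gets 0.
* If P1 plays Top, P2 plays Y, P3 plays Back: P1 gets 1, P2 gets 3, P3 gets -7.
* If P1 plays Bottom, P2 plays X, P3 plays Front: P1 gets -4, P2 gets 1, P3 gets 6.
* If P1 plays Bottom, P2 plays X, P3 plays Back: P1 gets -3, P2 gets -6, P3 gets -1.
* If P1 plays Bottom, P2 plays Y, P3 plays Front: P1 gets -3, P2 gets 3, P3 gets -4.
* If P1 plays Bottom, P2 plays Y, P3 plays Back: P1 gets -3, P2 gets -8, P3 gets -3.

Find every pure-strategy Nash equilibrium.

(Top, X, Front): P1 can switch to Bottom (-6 → -4). Not NE.
(Top, X, Back): P1 gets 0, best alternative -3; P2 gets 4, best alternative 3; P3 gets 1, best alternative -6. No profitable deviation — NE.
(Top, Y, Front): P2 can switch to X (-5 → -2). Not NE.
(Top, Y, Back): P2 can switch to X (3 → 4). Not NE.
(Bottom, X, Front): P2 can switch to Y (1 → 3). Not NE.
(Bottom, X, Back): P1 can switch to Top (-3 → 0). Not NE.
(Bottom, Y, Front): P1 can switch to Top (-3 → 3). Not NE.
(Bottom, Y, Back): P1 can switch to Top (-3 → 1). Not NE.

The unique pure-strategy Nash equilibrium is (Top, X, Back).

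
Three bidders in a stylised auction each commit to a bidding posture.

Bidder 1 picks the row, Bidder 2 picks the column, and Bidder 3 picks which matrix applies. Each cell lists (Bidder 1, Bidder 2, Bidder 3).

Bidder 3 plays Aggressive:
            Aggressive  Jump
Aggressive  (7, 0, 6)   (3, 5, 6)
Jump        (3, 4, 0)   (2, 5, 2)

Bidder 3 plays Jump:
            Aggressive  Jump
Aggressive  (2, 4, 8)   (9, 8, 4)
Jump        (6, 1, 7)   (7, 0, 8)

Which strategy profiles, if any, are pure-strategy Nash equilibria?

Pure-strategy Nash equilibria: (Aggressive, Jump, Aggressive); (Jump, Aggressive, Jump)

Bidder 1 against (Aggressive, Aggressive): payoffs 7, 3 → best response Aggressive.
Bidder 1 against (Aggressive, Jump): payoffs 2, 6 → best response Jump.
Bidder 1 against (Jump, Aggressive): payoffs 3, 2 → best response Aggressive.
Bidder 1 against (Jump, Jump): payoffs 9, 7 → best response Aggressive.
Bidder 2 against (Aggressive, Aggressive): payoffs 0, 5 → best response Jump.
Bidder 2 against (Aggressive, Jump): payoffs 4, 8 → best response Jump.
Bidder 2 against (Jump, Aggressive): payoffs 4, 5 → best response Jump.
Bidder 2 against (Jump, Jump): payoffs 1, 0 → best response Aggressive.
Bidder 3 against (Aggressive, Aggressive): payoffs 6, 8 → best response Jump.
Bidder 3 against (Aggressive, Jump): payoffs 6, 4 → best response Aggressive.
Bidder 3 against (Jump, Aggressive): payoffs 0, 7 → best response Jump.
Bidder 3 against (Jump, Jump): payoffs 2, 8 → best response Jump.
Mutual best responses: (Aggressive, Jump, Aggressive); (Jump, Aggressive, Jump).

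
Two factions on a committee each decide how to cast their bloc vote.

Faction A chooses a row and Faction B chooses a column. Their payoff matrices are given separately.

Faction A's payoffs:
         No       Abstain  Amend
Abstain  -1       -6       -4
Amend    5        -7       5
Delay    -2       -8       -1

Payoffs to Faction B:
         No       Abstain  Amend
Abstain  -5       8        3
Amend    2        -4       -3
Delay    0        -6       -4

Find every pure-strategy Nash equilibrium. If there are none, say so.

Pure-strategy Nash equilibria: (Abstain, Abstain); (Amend, No)

(Abstain, No): Faction A can switch to Amend (-1 → 5). Not NE.
(Abstain, Abstain): Faction A gets -6, best alternative -7; Faction B gets 8, best alternative 3. No profitable deviation — NE.
(Abstain, Amend): Faction A can switch to Amend (-4 → 5). Not NE.
(Amend, No): Faction A gets 5, best alternative -1; Faction B gets 2, best alternative -3. No profitable deviation — NE.
(Amend, Abstain): Faction A can switch to Abstain (-7 → -6). Not NE.
(Amend, Amend): Faction B can switch to No (-3 → 2). Not NE.
(Delay, No): Faction A can switch to Abstain (-2 → -1). Not NE.
(Delay, Abstain): Faction A can switch to Abstain (-8 → -6). Not NE.
(The remaining 1 profile has a profitable deviation by the same check.)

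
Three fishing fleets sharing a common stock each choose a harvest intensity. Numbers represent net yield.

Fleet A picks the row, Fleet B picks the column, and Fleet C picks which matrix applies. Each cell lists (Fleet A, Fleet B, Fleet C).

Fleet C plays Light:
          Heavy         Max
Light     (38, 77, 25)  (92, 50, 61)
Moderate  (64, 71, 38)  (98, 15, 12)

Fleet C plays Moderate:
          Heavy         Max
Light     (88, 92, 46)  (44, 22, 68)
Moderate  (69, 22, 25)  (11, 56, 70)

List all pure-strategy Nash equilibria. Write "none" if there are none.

Pure-strategy Nash equilibria: (Light, Heavy, Moderate), (Moderate, Heavy, Light)

Fleet A against (Heavy, Light): payoffs 38, 64 → best response Moderate.
Fleet A against (Heavy, Moderate): payoffs 88, 69 → best response Light.
Fleet A against (Max, Light): payoffs 92, 98 → best response Moderate.
Fleet A against (Max, Moderate): payoffs 44, 11 → best response Light.
Fleet B against (Light, Light): payoffs 77, 50 → best response Heavy.
Fleet B against (Light, Moderate): payoffs 92, 22 → best response Heavy.
Fleet B against (Moderate, Light): payoffs 71, 15 → best response Heavy.
Fleet B against (Moderate, Moderate): payoffs 22, 56 → best response Max.
Fleet C against (Light, Heavy): payoffs 25, 46 → best response Moderate.
Fleet C against (Light, Max): payoffs 61, 68 → best response Moderate.
Fleet C against (Moderate, Heavy): payoffs 38, 25 → best response Light.
Fleet C against (Moderate, Max): payoffs 12, 70 → best response Moderate.
Mutual best responses: (Light, Heavy, Moderate); (Moderate, Heavy, Light).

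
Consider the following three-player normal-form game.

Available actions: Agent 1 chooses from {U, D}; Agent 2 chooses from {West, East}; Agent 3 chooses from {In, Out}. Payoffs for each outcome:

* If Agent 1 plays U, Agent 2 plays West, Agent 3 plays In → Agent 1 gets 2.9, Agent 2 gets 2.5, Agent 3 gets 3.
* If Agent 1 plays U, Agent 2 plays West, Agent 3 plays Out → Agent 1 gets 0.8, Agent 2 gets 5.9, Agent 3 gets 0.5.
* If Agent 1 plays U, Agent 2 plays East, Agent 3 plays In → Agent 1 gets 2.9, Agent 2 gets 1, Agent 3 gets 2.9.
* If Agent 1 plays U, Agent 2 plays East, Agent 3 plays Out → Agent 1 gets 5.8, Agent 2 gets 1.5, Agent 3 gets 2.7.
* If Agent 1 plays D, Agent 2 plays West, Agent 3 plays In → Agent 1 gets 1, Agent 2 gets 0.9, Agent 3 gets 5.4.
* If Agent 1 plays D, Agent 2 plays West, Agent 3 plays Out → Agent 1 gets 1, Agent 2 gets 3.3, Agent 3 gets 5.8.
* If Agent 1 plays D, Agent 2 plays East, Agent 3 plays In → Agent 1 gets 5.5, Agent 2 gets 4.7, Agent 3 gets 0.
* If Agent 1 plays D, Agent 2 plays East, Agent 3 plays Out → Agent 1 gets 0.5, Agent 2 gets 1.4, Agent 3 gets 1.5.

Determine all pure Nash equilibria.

For each player, find the best response to each opponent profile; mutual best responses are the pure NE.
Agent 1 against (West, In): payoffs 2.9, 1 → best response U.
Agent 1 against (West, Out): payoffs 0.8, 1 → best response D.
Agent 1 against (East, In): payoffs 2.9, 5.5 → best response D.
Agent 1 against (East, Out): payoffs 5.8, 0.5 → best response U.
Agent 2 against (U, In): payoffs 2.5, 1 → best response West.
Agent 2 against (U, Out): payoffs 5.9, 1.5 → best response West.
Agent 2 against (D, In): payoffs 0.9, 4.7 → best response East.
Agent 2 against (D, Out): payoffs 3.3, 1.4 → best response West.
Agent 3 against (U, West): payoffs 3, 0.5 → best response In.
Agent 3 against (U, East): payoffs 2.9, 2.7 → best response In.
Agent 3 against (D, West): payoffs 5.4, 5.8 → best response Out.
Agent 3 against (D, East): payoffs 0, 1.5 → best response Out.
Mutual best responses: (U, West, In); (D, West, Out).

The pure Nash equilibria are (U, West, In); (D, West, Out).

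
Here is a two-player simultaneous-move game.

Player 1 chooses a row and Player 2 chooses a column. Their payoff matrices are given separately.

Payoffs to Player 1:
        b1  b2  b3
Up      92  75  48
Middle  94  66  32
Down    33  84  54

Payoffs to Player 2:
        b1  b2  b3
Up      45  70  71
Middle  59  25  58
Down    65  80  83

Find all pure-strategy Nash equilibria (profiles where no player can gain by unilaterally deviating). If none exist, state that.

Player 1 against b1: payoffs 92, 94, 33 → best response Middle.
Player 1 against b2: payoffs 75, 66, 84 → best response Down.
Player 1 against b3: payoffs 48, 32, 54 → best response Down.
Player 2 against Up: payoffs 45, 70, 71 → best response b3.
Player 2 against Middle: payoffs 59, 25, 58 → best response b1.
Player 2 against Down: payoffs 65, 80, 83 → best response b3.
Mutual best responses: (Middle, b1); (Down, b3).

The pure Nash equilibria are (Middle, b1) and (Down, b3).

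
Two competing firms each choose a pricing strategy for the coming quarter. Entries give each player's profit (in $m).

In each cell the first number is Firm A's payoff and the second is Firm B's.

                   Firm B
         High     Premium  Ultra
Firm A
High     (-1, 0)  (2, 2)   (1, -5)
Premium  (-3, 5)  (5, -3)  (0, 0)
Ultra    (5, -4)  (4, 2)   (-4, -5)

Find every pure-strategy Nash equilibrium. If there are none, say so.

There is no pure-strategy Nash equilibrium.

(High, High): Firm A can switch to Ultra (-1 → 5). Not NE.
(High, Premium): Firm A can switch to Premium (2 → 5). Not NE.
(High, Ultra): Firm B can switch to High (-5 → 0). Not NE.
(Premium, High): Firm A can switch to High (-3 → -1). Not NE.
(Premium, Premium): Firm B can switch to High (-3 → 5). Not NE.
(Premium, Ultra): Firm A can switch to High (0 → 1). Not NE.
(Ultra, High): Firm B can switch to Premium (-4 → 2). Not NE.
(Ultra, Premium): Firm A can switch to Premium (4 → 5). Not NE.
(Ultra, Ultra): Firm A can switch to High (-4 → 1). Not NE.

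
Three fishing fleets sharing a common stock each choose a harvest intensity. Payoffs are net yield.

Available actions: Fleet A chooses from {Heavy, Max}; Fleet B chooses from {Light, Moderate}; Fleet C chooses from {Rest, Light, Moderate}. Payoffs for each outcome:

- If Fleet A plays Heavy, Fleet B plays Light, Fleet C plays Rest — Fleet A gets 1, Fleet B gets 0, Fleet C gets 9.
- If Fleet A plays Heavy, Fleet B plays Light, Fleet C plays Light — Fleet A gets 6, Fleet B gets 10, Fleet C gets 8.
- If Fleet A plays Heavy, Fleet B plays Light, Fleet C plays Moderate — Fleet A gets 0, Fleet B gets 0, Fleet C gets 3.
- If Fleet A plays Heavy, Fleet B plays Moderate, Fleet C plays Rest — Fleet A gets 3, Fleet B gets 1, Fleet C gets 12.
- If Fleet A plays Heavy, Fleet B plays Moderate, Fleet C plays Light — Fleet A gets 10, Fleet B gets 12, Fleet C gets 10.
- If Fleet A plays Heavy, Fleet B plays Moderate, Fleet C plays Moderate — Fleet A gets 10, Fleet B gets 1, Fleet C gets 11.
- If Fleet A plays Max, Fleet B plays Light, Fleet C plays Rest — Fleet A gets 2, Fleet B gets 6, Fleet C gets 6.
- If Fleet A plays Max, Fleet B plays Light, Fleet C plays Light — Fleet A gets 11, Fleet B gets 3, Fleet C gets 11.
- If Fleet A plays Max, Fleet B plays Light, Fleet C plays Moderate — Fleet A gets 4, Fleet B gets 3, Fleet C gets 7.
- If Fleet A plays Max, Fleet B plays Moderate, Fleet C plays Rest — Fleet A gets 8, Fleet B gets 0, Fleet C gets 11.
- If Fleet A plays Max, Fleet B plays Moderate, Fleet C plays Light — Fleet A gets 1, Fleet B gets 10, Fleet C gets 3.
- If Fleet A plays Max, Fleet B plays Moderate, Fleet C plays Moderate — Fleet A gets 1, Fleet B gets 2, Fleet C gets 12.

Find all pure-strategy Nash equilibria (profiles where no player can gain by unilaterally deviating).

Fleet A against (Light, Rest): payoffs 1, 2 → best response Max.
Fleet A against (Light, Light): payoffs 6, 11 → best response Max.
Fleet A against (Light, Moderate): payoffs 0, 4 → best response Max.
Fleet A against (Moderate, Rest): payoffs 3, 8 → best response Max.
Fleet A against (Moderate, Light): payoffs 10, 1 → best response Heavy.
Fleet A against (Moderate, Moderate): payoffs 10, 1 → best response Heavy.
Fleet B against (Heavy, Rest): payoffs 0, 1 → best response Moderate.
Fleet B against (Heavy, Light): payoffs 10, 12 → best response Moderate.
Fleet B against (Heavy, Moderate): payoffs 0, 1 → best response Moderate.
Fleet B against (Max, Rest): payoffs 6, 0 → best response Light.
Fleet B against (Max, Light): payoffs 3, 10 → best response Moderate.
Fleet B against (Max, Moderate): payoffs 3, 2 → best response Light.
Fleet C against (Heavy, Light): payoffs 9, 8, 3 → best response Rest.
Fleet C against (Heavy, Moderate): payoffs 12, 10, 11 → best response Rest.
Fleet C against (Max, Light): payoffs 6, 11, 7 → best response Light.
Fleet C against (Max, Moderate): payoffs 11, 3, 12 → best response Moderate.
No profile is a mutual best response for all players.

none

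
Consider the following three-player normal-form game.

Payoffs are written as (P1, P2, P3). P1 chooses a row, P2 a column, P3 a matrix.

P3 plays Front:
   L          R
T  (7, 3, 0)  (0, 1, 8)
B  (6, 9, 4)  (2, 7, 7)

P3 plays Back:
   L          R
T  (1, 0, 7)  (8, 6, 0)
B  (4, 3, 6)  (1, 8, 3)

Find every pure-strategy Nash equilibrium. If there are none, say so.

For each strategy profile, look for a profitable unilateral deviation.
(T, L, Front): P3 can switch to Back (0 → 7). Not NE.
(T, L, Back): P1 can switch to B (1 → 4). Not NE.
(T, R, Front): P1 can switch to B (0 → 2). Not NE.
(T, R, Back): P3 can switch to Front (0 → 8). Not NE.
(B, L, Front): P1 can switch to T (6 → 7). Not NE.
(B, L, Back): P2 can switch to R (3 → 8). Not NE.
(B, R, Front): P2 can switch to L (7 → 9). Not NE.
(B, R, Back): P1 can switch to T (1 → 8). Not NE.

There is no pure-strategy Nash equilibrium.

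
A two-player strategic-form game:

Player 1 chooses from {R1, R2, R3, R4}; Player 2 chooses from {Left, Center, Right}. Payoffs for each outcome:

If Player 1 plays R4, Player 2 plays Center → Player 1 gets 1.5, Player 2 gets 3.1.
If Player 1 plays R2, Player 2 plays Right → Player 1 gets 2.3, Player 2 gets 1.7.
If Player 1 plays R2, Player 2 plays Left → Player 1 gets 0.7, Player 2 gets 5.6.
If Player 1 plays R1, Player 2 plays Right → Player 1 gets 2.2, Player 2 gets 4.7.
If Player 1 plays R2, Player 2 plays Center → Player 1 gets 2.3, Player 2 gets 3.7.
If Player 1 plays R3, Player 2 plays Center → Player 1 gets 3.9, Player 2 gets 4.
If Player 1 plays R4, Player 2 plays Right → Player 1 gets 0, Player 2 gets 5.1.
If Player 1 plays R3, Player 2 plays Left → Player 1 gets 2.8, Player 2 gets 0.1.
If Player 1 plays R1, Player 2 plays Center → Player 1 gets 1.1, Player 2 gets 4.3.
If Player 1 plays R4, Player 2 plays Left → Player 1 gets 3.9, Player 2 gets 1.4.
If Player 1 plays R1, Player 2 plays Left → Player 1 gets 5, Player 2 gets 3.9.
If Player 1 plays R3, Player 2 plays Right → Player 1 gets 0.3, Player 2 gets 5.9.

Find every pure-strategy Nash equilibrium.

Player 1 against Left: payoffs 5, 0.7, 2.8, 3.9 → best response R1.
Player 1 against Center: payoffs 1.1, 2.3, 3.9, 1.5 → best response R3.
Player 1 against Right: payoffs 2.2, 2.3, 0.3, 0 → best response R2.
Player 2 against R1: payoffs 3.9, 4.3, 4.7 → best response Right.
Player 2 against R2: payoffs 5.6, 3.7, 1.7 → best response Left.
Player 2 against R3: payoffs 0.1, 4, 5.9 → best response Right.
Player 2 against R4: payoffs 1.4, 3.1, 5.1 → best response Right.
No profile is a mutual best response for all players.

No pure-strategy Nash equilibrium.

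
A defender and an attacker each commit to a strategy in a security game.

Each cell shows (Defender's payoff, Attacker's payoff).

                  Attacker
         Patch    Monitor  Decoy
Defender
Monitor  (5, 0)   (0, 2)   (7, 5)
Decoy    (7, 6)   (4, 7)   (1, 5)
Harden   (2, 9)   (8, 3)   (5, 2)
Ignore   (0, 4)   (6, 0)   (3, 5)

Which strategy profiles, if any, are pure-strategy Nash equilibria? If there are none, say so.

Pure NE: (Monitor, Decoy)

(Monitor, Patch): Defender can switch to Decoy (5 → 7). Not NE.
(Monitor, Monitor): Defender can switch to Decoy (0 → 4). Not NE.
(Monitor, Decoy): Defender gets 7, best alternative 5; Attacker gets 5, best alternative 2. No profitable deviation — NE.
(Decoy, Patch): Attacker can switch to Monitor (6 → 7). Not NE.
(Decoy, Monitor): Defender can switch to Harden (4 → 8). Not NE.
(Decoy, Decoy): Defender can switch to Monitor (1 → 7). Not NE.
(Harden, Patch): Defender can switch to Monitor (2 → 5). Not NE.
(The remaining 5 profiles each have a profitable deviation by the same check.)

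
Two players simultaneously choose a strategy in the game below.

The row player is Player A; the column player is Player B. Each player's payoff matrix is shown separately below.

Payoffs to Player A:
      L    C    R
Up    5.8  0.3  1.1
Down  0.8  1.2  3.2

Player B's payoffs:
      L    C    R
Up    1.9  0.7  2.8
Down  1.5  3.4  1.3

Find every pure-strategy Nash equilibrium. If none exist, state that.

Pure NE: (Down, C)

Player A against L: payoffs 5.8, 0.8 → best response Up.
Player A against C: payoffs 0.3, 1.2 → best response Down.
Player A against R: payoffs 1.1, 3.2 → best response Down.
Player B against Up: payoffs 1.9, 0.7, 2.8 → best response R.
Player B against Down: payoffs 1.5, 3.4, 1.3 → best response C.
Mutual best responses: (Down, C).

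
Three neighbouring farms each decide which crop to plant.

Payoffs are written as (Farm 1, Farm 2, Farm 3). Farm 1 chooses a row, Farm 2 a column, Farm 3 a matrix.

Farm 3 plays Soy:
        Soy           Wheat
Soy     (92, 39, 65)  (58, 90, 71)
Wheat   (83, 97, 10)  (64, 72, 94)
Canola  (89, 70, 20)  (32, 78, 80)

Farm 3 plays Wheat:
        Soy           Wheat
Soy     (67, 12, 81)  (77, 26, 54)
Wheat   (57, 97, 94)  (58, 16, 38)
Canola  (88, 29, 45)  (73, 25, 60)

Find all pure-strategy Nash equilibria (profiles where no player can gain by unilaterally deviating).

(Soy, Soy, Soy): Farm 2 can switch to Wheat (39 → 90). Not NE.
(Soy, Soy, Wheat): Farm 1 can switch to Canola (67 → 88). Not NE.
(Soy, Wheat, Soy): Farm 1 can switch to Wheat (58 → 64). Not NE.
(Soy, Wheat, Wheat): Farm 3 can switch to Soy (54 → 71). Not NE.
(Wheat, Soy, Soy): Farm 1 can switch to Soy (83 → 92). Not NE.
(Wheat, Soy, Wheat): Farm 1 can switch to Soy (57 → 67). Not NE.
(Canola, Soy, Wheat): Farm 1 gets 88, best alternative 67; Farm 2 gets 29, best alternative 25; Farm 3 gets 45, best alternative 20. No profitable deviation — NE.
(The remaining 5 profiles each have a profitable deviation by the same check.)

(Canola, Soy, Wheat)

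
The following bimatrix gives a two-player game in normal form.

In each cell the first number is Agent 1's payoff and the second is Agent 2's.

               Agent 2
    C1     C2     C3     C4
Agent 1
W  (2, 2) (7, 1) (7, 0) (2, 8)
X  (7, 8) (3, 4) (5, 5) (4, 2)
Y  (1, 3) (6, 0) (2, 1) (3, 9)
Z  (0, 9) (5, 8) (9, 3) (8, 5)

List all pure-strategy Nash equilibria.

(X, C1)

(W, C1): Agent 1 can switch to X (2 → 7). Not NE.
(W, C2): Agent 2 can switch to C1 (1 → 2). Not NE.
(W, C3): Agent 1 can switch to Z (7 → 9). Not NE.
(W, C4): Agent 1 can switch to X (2 → 4). Not NE.
(X, C1): Agent 1 gets 7, best alternative 2; Agent 2 gets 8, best alternative 5. No profitable deviation — NE.
(X, C2): Agent 1 can switch to W (3 → 7). Not NE.
(X, C3): Agent 1 can switch to W (5 → 7). Not NE.
(X, C4): Agent 1 can switch to Z (4 → 8). Not NE.
(Y, C1): Agent 1 can switch to W (1 → 2). Not NE.
(Y, C2): Agent 1 can switch to W (6 → 7). Not NE.
(Y, C3): Agent 1 can switch to W (2 → 7). Not NE.
(The remaining 5 profiles each have a profitable deviation by the same check.)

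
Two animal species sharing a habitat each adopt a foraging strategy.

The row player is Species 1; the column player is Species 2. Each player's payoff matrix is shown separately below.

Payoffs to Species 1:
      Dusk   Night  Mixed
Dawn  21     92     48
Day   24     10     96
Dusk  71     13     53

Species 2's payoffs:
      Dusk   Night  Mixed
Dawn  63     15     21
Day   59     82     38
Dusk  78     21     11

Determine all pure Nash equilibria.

(Dusk, Dusk)

Mark each player's best response to every combination of opponents' strategies; a profile where every player is best-responding is a pure Nash equilibrium.
Species 1 against Dusk: payoffs 21, 24, 71 → best response Dusk.
Species 1 against Night: payoffs 92, 10, 13 → best response Dawn.
Species 1 against Mixed: payoffs 48, 96, 53 → best response Day.
Species 2 against Dawn: payoffs 63, 15, 21 → best response Dusk.
Species 2 against Day: payoffs 59, 82, 38 → best response Night.
Species 2 against Dusk: payoffs 78, 21, 11 → best response Dusk.
Mutual best responses: (Dusk, Dusk).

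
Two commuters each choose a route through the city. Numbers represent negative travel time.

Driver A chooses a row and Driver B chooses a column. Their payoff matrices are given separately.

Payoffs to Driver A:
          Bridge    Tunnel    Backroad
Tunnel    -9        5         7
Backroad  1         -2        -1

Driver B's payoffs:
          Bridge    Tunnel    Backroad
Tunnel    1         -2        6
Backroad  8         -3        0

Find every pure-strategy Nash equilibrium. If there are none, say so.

(Tunnel, Bridge): Driver A can switch to Backroad (-9 → 1). Not NE.
(Tunnel, Tunnel): Driver B can switch to Bridge (-2 → 1). Not NE.
(Tunnel, Backroad): Driver A gets 7, best alternative -1; Driver B gets 6, best alternative 1. No profitable deviation — NE.
(Backroad, Bridge): Driver A gets 1, best alternative -9; Driver B gets 8, best alternative 0. No profitable deviation — NE.
(Backroad, Tunnel): Driver A can switch to Tunnel (-2 → 5). Not NE.
(Backroad, Backroad): Driver A can switch to Tunnel (-1 → 7). Not NE.

Pure-strategy Nash equilibria: (Tunnel, Backroad) and (Backroad, Bridge)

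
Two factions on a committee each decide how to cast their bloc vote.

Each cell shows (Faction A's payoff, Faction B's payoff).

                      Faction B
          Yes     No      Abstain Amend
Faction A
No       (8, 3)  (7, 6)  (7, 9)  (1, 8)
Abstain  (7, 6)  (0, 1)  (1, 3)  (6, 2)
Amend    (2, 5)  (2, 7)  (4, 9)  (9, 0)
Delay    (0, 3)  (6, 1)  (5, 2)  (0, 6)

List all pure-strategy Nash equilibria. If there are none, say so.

(No, Yes): Faction B can switch to No (3 → 6). Not NE.
(No, No): Faction B can switch to Abstain (6 → 9). Not NE.
(No, Abstain): Faction A gets 7, best alternative 5; Faction B gets 9, best alternative 8. No profitable deviation — NE.
(No, Amend): Faction A can switch to Abstain (1 → 6). Not NE.
(Abstain, Yes): Faction A can switch to No (7 → 8). Not NE.
(Abstain, No): Faction A can switch to No (0 → 7). Not NE.
(Abstain, Abstain): Faction A can switch to No (1 → 7). Not NE.
(Abstain, Amend): Faction A can switch to Amend (6 → 9). Not NE.
(Amend, Yes): Faction A can switch to No (2 → 8). Not NE.
(Amend, No): Faction A can switch to No (2 → 7). Not NE.
(Amend, Abstain): Faction A can switch to No (4 → 7). Not NE.
(The remaining 5 profiles each have a profitable deviation by the same check.)

(No, Abstain)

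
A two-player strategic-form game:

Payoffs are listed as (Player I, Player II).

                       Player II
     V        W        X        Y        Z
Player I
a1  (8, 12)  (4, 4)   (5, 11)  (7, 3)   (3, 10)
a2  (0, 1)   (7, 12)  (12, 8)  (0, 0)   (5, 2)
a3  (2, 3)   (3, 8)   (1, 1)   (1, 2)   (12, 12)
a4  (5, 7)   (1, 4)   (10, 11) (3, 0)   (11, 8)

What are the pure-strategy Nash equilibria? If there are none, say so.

(a1, V): Player I gets 8, best alternative 5; Player II gets 12, best alternative 11. No profitable deviation — NE.
(a1, W): Player I can switch to a2 (4 → 7). Not NE.
(a1, X): Player I can switch to a2 (5 → 12). Not NE.
(a1, Y): Player II can switch to V (3 → 12). Not NE.
(a1, Z): Player I can switch to a2 (3 → 5). Not NE.
(a2, V): Player I can switch to a1 (0 → 8). Not NE.
(a2, W): Player I gets 7, best alternative 4; Player II gets 12, best alternative 8. No profitable deviation — NE.
(a2, X): Player II can switch to W (8 → 12). Not NE.
(a2, Y): Player I can switch to a1 (0 → 7). Not NE.
(a2, Z): Player I can switch to a3 (5 → 12). Not NE.
(a3, V): Player I can switch to a1 (2 → 8). Not NE.
(a3, W): Player I can switch to a1 (3 → 4). Not NE.
(a3, X): Player I can switch to a1 (1 → 5). Not NE.
(a3, Y): Player I can switch to a1 (1 → 7). Not NE.
(a3, Z): Player I gets 12, best alternative 11; Player II gets 12, best alternative 8. No profitable deviation — NE.
(The remaining 5 profiles each have a profitable deviation by the same check.)

The pure Nash equilibria are (a1, V) and (a2, W) and (a3, Z).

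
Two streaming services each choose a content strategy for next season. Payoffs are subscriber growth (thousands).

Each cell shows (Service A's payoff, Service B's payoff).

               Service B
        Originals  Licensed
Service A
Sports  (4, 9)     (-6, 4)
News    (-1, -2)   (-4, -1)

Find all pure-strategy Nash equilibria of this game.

For each strategy profile, look for a profitable unilateral deviation.
(Sports, Originals): Service A gets 4, best alternative -1; Service B gets 9, best alternative 4. No profitable deviation — NE.
(Sports, Licensed): Service A can switch to News (-6 → -4). Not NE.
(News, Originals): Service A can switch to Sports (-1 → 4). Not NE.
(News, Licensed): Service A gets -4, best alternative -6; Service B gets -1, best alternative -2. No profitable deviation — NE.

Pure-strategy Nash equilibria: (Sports, Originals) and (News, Licensed)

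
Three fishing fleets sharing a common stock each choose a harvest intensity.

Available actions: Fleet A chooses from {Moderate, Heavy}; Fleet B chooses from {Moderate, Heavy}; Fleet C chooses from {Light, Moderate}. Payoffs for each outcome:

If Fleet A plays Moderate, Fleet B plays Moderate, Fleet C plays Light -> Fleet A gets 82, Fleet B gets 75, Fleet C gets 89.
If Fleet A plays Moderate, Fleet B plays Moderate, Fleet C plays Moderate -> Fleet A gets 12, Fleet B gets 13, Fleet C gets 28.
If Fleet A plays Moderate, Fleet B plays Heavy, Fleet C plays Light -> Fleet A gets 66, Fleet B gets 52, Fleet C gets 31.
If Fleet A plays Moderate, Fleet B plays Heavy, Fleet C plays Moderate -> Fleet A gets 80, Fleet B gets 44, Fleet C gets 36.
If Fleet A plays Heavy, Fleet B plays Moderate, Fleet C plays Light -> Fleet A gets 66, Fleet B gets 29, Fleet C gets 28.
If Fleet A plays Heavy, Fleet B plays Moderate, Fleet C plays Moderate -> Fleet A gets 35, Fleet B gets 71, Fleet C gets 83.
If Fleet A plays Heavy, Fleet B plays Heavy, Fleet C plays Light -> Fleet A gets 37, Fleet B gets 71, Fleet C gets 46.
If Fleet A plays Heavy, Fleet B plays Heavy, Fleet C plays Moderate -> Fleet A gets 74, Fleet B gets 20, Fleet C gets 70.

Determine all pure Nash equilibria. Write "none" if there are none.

Pure-strategy Nash equilibria: (Moderate, Moderate, Light) and (Moderate, Heavy, Moderate) and (Heavy, Moderate, Moderate)

Fleet A against (Moderate, Light): payoffs 82, 66 → best response Moderate.
Fleet A against (Moderate, Moderate): payoffs 12, 35 → best response Heavy.
Fleet A against (Heavy, Light): payoffs 66, 37 → best response Moderate.
Fleet A against (Heavy, Moderate): payoffs 80, 74 → best response Moderate.
Fleet B against (Moderate, Light): payoffs 75, 52 → best response Moderate.
Fleet B against (Moderate, Moderate): payoffs 13, 44 → best response Heavy.
Fleet B against (Heavy, Light): payoffs 29, 71 → best response Heavy.
Fleet B against (Heavy, Moderate): payoffs 71, 20 → best response Moderate.
Fleet C against (Moderate, Moderate): payoffs 89, 28 → best response Light.
Fleet C against (Moderate, Heavy): payoffs 31, 36 → best response Moderate.
Fleet C against (Heavy, Moderate): payoffs 28, 83 → best response Moderate.
Fleet C against (Heavy, Heavy): payoffs 46, 70 → best response Moderate.
Mutual best responses: (Moderate, Moderate, Light); (Moderate, Heavy, Moderate); (Heavy, Moderate, Moderate).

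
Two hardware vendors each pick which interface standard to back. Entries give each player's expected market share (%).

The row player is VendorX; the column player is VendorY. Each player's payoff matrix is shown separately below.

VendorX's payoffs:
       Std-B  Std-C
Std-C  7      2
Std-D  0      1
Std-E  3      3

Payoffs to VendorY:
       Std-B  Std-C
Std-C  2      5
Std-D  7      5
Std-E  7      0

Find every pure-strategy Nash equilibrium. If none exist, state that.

VendorX against Std-B: payoffs 7, 0, 3 → best response Std-C.
VendorX against Std-C: payoffs 2, 1, 3 → best response Std-E.
VendorY against Std-C: payoffs 2, 5 → best response Std-C.
VendorY against Std-D: payoffs 7, 5 → best response Std-B.
VendorY against Std-E: payoffs 7, 0 → best response Std-B.
No profile is a mutual best response for all players.

There is no pure-strategy Nash equilibrium.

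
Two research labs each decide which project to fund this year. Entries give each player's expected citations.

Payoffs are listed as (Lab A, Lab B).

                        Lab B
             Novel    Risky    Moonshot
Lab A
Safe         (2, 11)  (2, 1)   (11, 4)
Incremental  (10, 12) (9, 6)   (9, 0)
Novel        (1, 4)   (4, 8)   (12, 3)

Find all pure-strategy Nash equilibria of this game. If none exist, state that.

Check each profile: it is a Nash equilibrium iff no player can strictly gain by switching unilaterally.
(Safe, Novel): Lab A can switch to Incremental (2 → 10). Not NE.
(Safe, Risky): Lab A can switch to Incremental (2 → 9). Not NE.
(Safe, Moonshot): Lab A can switch to Novel (11 → 12). Not NE.
(Incremental, Novel): Lab A gets 10, best alternative 2; Lab B gets 12, best alternative 6. No profitable deviation — NE.
(Incremental, Risky): Lab B can switch to Novel (6 → 12). Not NE.
(Incremental, Moonshot): Lab A can switch to Safe (9 → 11). Not NE.
(Novel, Novel): Lab A can switch to Safe (1 → 2). Not NE.
(Novel, Risky): Lab A can switch to Incremental (4 → 9). Not NE.
(Novel, Moonshot): Lab B can switch to Novel (3 → 4). Not NE.

(Incremental, Novel)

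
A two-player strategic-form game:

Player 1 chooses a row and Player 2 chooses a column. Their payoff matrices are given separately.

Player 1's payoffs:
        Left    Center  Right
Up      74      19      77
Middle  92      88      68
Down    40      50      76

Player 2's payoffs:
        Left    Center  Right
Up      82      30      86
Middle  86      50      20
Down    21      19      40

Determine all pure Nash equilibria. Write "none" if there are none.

Mark each player's best response to every combination of opponents' strategies; a profile where every player is best-responding is a pure Nash equilibrium.
Player 1 against Left: payoffs 74, 92, 40 → best response Middle.
Player 1 against Center: payoffs 19, 88, 50 → best response Middle.
Player 1 against Right: payoffs 77, 68, 76 → best response Up.
Player 2 against Up: payoffs 82, 30, 86 → best response Right.
Player 2 against Middle: payoffs 86, 50, 20 → best response Left.
Player 2 against Down: payoffs 21, 19, 40 → best response Right.
Mutual best responses: (Up, Right); (Middle, Left).

The pure Nash equilibria are (Up, Right); (Middle, Left).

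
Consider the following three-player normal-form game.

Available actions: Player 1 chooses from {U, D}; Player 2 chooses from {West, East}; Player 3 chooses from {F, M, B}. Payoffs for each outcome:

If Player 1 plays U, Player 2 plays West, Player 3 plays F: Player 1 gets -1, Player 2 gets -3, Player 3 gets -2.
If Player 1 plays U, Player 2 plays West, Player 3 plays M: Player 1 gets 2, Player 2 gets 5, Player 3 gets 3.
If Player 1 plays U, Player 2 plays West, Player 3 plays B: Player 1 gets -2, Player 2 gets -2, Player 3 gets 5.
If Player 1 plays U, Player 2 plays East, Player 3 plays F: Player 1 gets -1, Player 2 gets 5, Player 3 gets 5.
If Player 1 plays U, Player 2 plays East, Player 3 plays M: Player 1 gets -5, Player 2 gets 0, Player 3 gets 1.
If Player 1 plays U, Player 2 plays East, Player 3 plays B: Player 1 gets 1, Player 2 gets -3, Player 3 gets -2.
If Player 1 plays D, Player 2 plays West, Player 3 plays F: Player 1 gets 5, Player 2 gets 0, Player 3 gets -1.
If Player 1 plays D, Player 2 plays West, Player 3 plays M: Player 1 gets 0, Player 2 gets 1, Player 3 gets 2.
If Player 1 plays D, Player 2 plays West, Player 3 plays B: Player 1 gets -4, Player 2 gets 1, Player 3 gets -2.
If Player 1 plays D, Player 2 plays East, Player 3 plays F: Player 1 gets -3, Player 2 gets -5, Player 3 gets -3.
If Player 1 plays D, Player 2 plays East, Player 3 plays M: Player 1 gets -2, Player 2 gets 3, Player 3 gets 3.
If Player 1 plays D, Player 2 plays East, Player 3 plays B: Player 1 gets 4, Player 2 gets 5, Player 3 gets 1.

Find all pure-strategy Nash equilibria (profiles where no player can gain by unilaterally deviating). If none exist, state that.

Mark each player's best response to every combination of opponents' strategies; a profile where every player is best-responding is a pure Nash equilibrium.
Player 1 against (West, F): payoffs -1, 5 → best response D.
Player 1 against (West, M): payoffs 2, 0 → best response U.
Player 1 against (West, B): payoffs -2, -4 → best response U.
Player 1 against (East, F): payoffs -1, -3 → best response U.
Player 1 against (East, M): payoffs -5, -2 → best response D.
Player 1 against (East, B): payoffs 1, 4 → best response D.
Player 2 against (U, F): payoffs -3, 5 → best response East.
Player 2 against (U, M): payoffs 5, 0 → best response West.
Player 2 against (U, B): payoffs -2, -3 → best response West.
Player 2 against (D, F): payoffs 0, -5 → best response West.
Player 2 against (D, M): payoffs 1, 3 → best response East.
Player 2 against (D, B): payoffs 1, 5 → best response East.
Player 3 against (U, West): payoffs -2, 3, 5 → best response B.
Player 3 against (U, East): payoffs 5, 1, -2 → best response F.
Player 3 against (D, West): payoffs -1, 2, -2 → best response M.
Player 3 against (D, East): payoffs -3, 3, 1 → best response M.
Mutual best responses: (U, West, B); (U, East, F); (D, East, M).

Pure-strategy Nash equilibria: (U, West, B), (U, East, F), (D, East, M)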